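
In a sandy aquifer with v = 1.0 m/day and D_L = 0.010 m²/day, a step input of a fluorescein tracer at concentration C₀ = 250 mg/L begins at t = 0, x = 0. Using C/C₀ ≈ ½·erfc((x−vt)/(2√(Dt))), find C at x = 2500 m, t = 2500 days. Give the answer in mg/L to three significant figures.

125 mg/L

For a continuous step input, C/C₀ ≈ ½·erfc((x−vt)/(2√(Dt))).
vt = 1.0 × 2500 = 2500 m and 2√(Dt) = 2√(0.010 × 2500) = 10.00 m.
Argument (x−vt)/(2√(Dt)) = (2500 − 2500)/10.00 = 0; ½·erfc(0) = 0.5000.
C = 250 × 0.5000 = 125 mg/L.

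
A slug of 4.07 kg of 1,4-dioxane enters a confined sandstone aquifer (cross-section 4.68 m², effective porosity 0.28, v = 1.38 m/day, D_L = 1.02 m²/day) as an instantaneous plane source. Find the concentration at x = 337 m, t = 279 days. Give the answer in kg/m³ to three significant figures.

0.00685 kg/m³

For an instantaneous plane source, C(x,t) = M/(n_e·A·√(4πDt)) · exp(−(x−vt)²/(4Dt)), with n_e·A the pore (flow) area.
Plume center vt = 1.38 × 279 = 385.02 m, so the well at 337 m is 48.02 m upgradient of the peak.
√(4πDt) = 59.80 m, giving peak height M/(n_e·A·√(4πDt)) = 4.07/(0.28 × 4.68 × 59.80) = 0.05194 kg/m³.
(x−vt)²/(4Dt) = (-48.02)²/(4 × 1.02 × 279) = 2.026; exp(−2.026) = 0.1319.
C = 0.05194 × 0.1319 = 0.00685 kg/m³.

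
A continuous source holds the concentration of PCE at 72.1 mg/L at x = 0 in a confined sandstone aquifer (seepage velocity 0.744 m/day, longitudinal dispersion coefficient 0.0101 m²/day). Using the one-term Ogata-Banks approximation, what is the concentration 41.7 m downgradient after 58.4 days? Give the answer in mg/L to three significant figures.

For a continuous step input, C/C₀ ≈ ½·erfc((x−vt)/(2√(Dt))).
vt = 0.744 × 58.4 = 43.4496 m and 2√(Dt) = 2√(0.0101 × 58.4) = 1.536 m.
Argument (x−vt)/(2√(Dt)) = (41.7 − 43.4496)/1.536 = -1.139; ½·erfc(-1.139) = 0.9464.
C = 72.1 × 0.9464 = 68.2 mg/L.

68.2 mg/L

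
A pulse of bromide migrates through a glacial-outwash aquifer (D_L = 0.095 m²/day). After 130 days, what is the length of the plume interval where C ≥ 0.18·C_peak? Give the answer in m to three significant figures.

18.4 m

The plume is Gaussian with σ = √(2Dt) = √(2 × 0.095 × 130) = 4.970 m.
C/C_peak = exp(−Δx²/(2σ²)) = 0.18 ⇒ Δx = σ·√(−2 ln 0.18) = 4.970 × 1.852 = 9.204 m.
Width = 2Δx = 18.4 m.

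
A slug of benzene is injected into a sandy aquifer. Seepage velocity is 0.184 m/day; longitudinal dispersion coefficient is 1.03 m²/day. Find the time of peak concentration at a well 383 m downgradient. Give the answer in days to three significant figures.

2050 days

For the 1D instantaneous-source solution, setting ∂C/∂t = 0 at fixed x gives v²t² + 2Dt − x² = 0, so t = (√(D² + v²x²) − D)/v².
√(D² + v²x²) = √(1.03² + 0.184² × 383²) = 70.48; v² = 0.033856.
t = (70.48 − 1.03)/0.033856 = 2050 days (vs. the pure-advection estimate x/v = 2080 d).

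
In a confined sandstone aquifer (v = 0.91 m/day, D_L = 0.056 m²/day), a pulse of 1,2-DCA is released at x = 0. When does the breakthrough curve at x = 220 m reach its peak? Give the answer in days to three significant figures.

For the 1D instantaneous-source solution, setting ∂C/∂t = 0 at fixed x gives v²t² + 2Dt − x² = 0, so t = (√(D² + v²x²) − D)/v².
√(D² + v²x²) = √(0.056² + 0.91² × 220²) = 200.2; v² = 0.8281.
t = (200.2 − 0.056)/0.8281 = 242 days (vs. the pure-advection estimate x/v = 242 d).

242 days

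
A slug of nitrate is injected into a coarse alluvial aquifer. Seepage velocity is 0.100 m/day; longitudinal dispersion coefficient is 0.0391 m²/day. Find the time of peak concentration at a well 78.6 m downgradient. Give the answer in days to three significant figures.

For the 1D instantaneous-source solution, setting ∂C/∂t = 0 at fixed x gives v²t² + 2Dt − x² = 0, so t = (√(D² + v²x²) − D)/v².
√(D² + v²x²) = √(0.0391² + 0.100² × 78.6²) = 7.860; v² = 0.01.
t = (7.860 − 0.0391)/0.01 = 782 days (vs. the pure-advection estimate x/v = 786 d).

782 days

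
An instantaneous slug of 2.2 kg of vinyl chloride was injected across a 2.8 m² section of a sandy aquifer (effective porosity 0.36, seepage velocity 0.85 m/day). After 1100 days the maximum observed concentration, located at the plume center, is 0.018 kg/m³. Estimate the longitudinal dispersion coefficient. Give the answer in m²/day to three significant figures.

1.06 m²/day

At the plume center C_max = M/(n_e·A·√(4πDt)), so D = M²/(4πt·(n_e·A·C_max)²).
n_e·A·C_max = 0.36 × 2.8 × 0.018 = 0.01814 kg/m.
D = 2.2²/(4π × 1100 × 0.01814²) = 1.06 m²/day.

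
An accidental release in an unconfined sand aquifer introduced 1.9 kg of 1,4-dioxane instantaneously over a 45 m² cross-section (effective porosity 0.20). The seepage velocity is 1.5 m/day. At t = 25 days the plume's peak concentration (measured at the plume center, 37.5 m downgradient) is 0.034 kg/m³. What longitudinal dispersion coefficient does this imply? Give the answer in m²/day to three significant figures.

0.123 m²/day

At the plume center C_max = M/(n_e·A·√(4πDt)), so D = M²/(4πt·(n_e·A·C_max)²).
n_e·A·C_max = 0.20 × 45 × 0.034 = 0.3060 kg/m.
D = 1.9²/(4π × 25 × 0.3060²) = 0.123 m²/day.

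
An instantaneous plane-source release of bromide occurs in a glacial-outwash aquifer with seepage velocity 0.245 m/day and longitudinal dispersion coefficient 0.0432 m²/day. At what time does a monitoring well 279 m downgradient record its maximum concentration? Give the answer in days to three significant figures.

1140 days

For the 1D instantaneous-source solution, setting ∂C/∂t = 0 at fixed x gives v²t² + 2Dt − x² = 0, so t = (√(D² + v²x²) − D)/v².
√(D² + v²x²) = √(0.0432² + 0.245² × 279²) = 68.36; v² = 0.060025.
t = (68.36 − 0.0432)/0.060025 = 1140 days (vs. the pure-advection estimate x/v = 1140 d).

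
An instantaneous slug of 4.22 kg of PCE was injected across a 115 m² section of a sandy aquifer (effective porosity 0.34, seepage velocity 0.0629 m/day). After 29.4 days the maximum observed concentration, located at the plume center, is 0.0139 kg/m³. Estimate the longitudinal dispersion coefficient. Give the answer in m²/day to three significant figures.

0.163 m²/day

At the plume center C_max = M/(n_e·A·√(4πDt)), so D = M²/(4πt·(n_e·A·C_max)²).
n_e·A·C_max = 0.34 × 115 × 0.0139 = 0.5435 kg/m.
D = 4.22²/(4π × 29.4 × 0.5435²) = 0.163 m²/day.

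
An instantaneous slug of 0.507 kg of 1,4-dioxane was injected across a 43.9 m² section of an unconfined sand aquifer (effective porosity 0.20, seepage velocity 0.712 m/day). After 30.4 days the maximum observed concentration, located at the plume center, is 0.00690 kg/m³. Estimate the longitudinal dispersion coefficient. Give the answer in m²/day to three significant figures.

0.183 m²/day

At the plume center C_max = M/(n_e·A·√(4πDt)), so D = M²/(4πt·(n_e·A·C_max)²).
n_e·A·C_max = 0.20 × 43.9 × 0.00690 = 0.06058 kg/m.
D = 0.507²/(4π × 30.4 × 0.06058²) = 0.183 m²/day.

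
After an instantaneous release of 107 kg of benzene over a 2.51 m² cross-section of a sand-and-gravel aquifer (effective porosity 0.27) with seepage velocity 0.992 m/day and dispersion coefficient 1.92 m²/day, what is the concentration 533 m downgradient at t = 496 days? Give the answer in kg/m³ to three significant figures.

0.929 kg/m³

For an instantaneous plane source, C(x,t) = M/(n_e·A·√(4πDt)) · exp(−(x−vt)²/(4Dt)), with n_e·A the pore (flow) area.
Plume center vt = 0.992 × 496 = 492.032 m, so the well at 533 m is 40.968 m downgradient of the peak.
√(4πDt) = 109.4 m, giving peak height M/(n_e·A·√(4πDt)) = 107/(0.27 × 2.51 × 109.4) = 1.443 kg/m³.
(x−vt)²/(4Dt) = (40.968)²/(4 × 1.92 × 496) = 0.4406; exp(−0.4406) = 0.6437.
C = 1.443 × 0.6437 = 0.929 kg/m³.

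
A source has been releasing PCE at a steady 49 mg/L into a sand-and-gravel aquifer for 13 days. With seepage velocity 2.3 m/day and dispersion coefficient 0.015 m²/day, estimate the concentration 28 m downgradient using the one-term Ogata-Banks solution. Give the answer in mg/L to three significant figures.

For a continuous step input, C/C₀ ≈ ½·erfc((x−vt)/(2√(Dt))).
vt = 2.3 × 13 = 29.9 m and 2√(Dt) = 2√(0.015 × 13) = 0.8832 m.
Argument (x−vt)/(2√(Dt)) = (28 − 29.9)/0.8832 = -2.151; ½·erfc(-2.151) = 0.9988.
C = 49 × 0.9988 = 48.9 mg/L.

48.9 mg/L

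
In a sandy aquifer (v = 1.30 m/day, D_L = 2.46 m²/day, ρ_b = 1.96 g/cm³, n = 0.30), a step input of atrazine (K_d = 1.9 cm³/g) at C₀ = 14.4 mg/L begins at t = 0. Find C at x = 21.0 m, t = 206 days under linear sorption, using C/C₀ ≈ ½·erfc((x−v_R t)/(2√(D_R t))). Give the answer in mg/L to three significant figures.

Retardation factor R = 1 + ρ_b·K_d/n = 1 + 1.96 × 1.9/0.30 = 13.41.
Sorption retards both mechanisms: v_R = v/R = 0.09694 m/day, D_R = D/R = 0.1834 m²/day.
v_R·t = 0.09694 × 206 = 19.96964 m; 2√(D_R t) = 12.29 m; argument = (21.0 − 19.96964)/12.29 = 0.08384.
C = C₀ × ½·erfc(0.08384) = 14.4 × 0.4528 = 6.52 mg/L.

6.52 mg/L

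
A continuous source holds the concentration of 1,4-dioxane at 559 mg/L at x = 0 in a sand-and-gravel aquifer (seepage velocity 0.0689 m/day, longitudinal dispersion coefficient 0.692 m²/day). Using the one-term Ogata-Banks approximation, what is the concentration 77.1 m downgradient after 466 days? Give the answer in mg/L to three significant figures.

For a continuous step input, C/C₀ ≈ ½·erfc((x−vt)/(2√(Dt))).
vt = 0.0689 × 466 = 32.1074 m and 2√(Dt) = 2√(0.692 × 466) = 35.92 m.
Argument (x−vt)/(2√(Dt)) = (77.1 − 32.1074)/35.92 = 1.253; ½·erfc(1.253) = 0.03820.
C = 559 × 0.03820 = 21.4 mg/L.

21.4 mg/L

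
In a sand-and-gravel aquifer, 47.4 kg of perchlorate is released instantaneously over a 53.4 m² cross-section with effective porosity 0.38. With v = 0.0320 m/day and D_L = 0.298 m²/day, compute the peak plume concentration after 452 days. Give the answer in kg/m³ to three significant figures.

The peak of an instantaneous 1D plume sits at x = vt; there the Gaussian factor is 1 and C_max = M/(n_e·A·√(4πDt)), where n_e·A is the pore area the mass is dissolved in.
√(4πDt) = √(4π × 0.298 × 452) = 41.14 m, so C_max = 47.4/(0.38 × 53.4 × 41.14) = 0.0568 kg/m³.

0.0568 kg/m³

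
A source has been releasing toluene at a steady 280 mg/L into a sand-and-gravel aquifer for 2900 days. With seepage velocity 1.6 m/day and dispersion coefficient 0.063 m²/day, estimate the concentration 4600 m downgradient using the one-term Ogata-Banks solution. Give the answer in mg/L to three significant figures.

For a continuous step input, C/C₀ ≈ ½·erfc((x−vt)/(2√(Dt))).
vt = 1.6 × 2900 = 4640 m and 2√(Dt) = 2√(0.063 × 2900) = 27.03 m.
Argument (x−vt)/(2√(Dt)) = (4600 − 4640)/27.03 = -1.480; ½·erfc(-1.480) = 0.9818.
C = 280 × 0.9818 = 275 mg/L.

275 mg/L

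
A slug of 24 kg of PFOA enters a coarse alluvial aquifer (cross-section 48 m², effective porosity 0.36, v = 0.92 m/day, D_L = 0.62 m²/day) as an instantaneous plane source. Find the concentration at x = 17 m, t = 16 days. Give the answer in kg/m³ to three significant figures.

For an instantaneous plane source, C(x,t) = M/(n_e·A·√(4πDt)) · exp(−(x−vt)²/(4Dt)), with n_e·A the pore (flow) area.
Plume center vt = 0.92 × 16 = 14.72 m, so the well at 17 m is 2.28 m downgradient of the peak.
√(4πDt) = 11.17 m, giving peak height M/(n_e·A·√(4πDt)) = 24/(0.36 × 48 × 11.17) = 0.1243 kg/m³.
(x−vt)²/(4Dt) = (2.28)²/(4 × 0.62 × 16) = 0.1310; exp(−0.1310) = 0.8772.
C = 0.1243 × 0.8772 = 0.109 kg/m³.

0.109 kg/m³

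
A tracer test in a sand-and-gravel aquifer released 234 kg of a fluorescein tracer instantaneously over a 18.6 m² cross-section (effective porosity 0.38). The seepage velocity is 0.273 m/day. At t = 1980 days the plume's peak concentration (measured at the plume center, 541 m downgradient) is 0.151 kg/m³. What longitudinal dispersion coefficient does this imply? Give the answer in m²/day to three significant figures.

1.93 m²/day

At the plume center C_max = M/(n_e·A·√(4πDt)), so D = M²/(4πt·(n_e·A·C_max)²).
n_e·A·C_max = 0.38 × 18.6 × 0.151 = 1.067 kg/m.
D = 234²/(4π × 1980 × 1.067²) = 1.93 m²/day.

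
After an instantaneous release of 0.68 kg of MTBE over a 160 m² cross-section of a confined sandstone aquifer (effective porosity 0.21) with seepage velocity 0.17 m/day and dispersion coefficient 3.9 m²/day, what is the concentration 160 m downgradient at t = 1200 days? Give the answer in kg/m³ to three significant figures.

7.53e-05 kg/m³

For an instantaneous plane source, C(x,t) = M/(n_e·A·√(4πDt)) · exp(−(x−vt)²/(4Dt)), with n_e·A the pore (flow) area.
Plume center vt = 0.17 × 1200 = 204 m, so the well at 160 m is 44 m upgradient of the peak.
√(4πDt) = 242.5 m, giving peak height M/(n_e·A·√(4πDt)) = 0.68/(0.21 × 160 × 242.5) = 8.346e-05 kg/m³.
(x−vt)²/(4Dt) = (-44)²/(4 × 3.9 × 1200) = 0.1034; exp(−0.1034) = 0.9018.
C = 8.346e-05 × 0.9018 = 7.53e-05 kg/m³.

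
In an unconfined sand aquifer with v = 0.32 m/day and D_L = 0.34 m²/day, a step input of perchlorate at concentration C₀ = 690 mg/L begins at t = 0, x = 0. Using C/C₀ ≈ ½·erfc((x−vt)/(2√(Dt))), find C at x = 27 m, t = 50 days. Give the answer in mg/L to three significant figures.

20.4 mg/L

For a continuous step input, C/C₀ ≈ ½·erfc((x−vt)/(2√(Dt))).
vt = 0.32 × 50 = 16 m and 2√(Dt) = 2√(0.34 × 50) = 8.246 m.
Argument (x−vt)/(2√(Dt)) = (27 − 16)/8.246 = 1.334; ½·erfc(1.334) = 0.02961.
C = 690 × 0.02961 = 20.4 mg/L.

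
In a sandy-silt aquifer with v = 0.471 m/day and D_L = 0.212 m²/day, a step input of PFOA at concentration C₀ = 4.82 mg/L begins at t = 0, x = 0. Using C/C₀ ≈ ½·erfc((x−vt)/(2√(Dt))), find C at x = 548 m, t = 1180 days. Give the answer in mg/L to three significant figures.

For a continuous step input, C/C₀ ≈ ½·erfc((x−vt)/(2√(Dt))).
vt = 0.471 × 1180 = 555.78 m and 2√(Dt) = 2√(0.212 × 1180) = 31.63 m.
Argument (x−vt)/(2√(Dt)) = (548 − 555.78)/31.63 = -0.2460; ½·erfc(-0.2460) = 0.6360.
C = 4.82 × 0.6360 = 3.07 mg/L.

3.07 mg/L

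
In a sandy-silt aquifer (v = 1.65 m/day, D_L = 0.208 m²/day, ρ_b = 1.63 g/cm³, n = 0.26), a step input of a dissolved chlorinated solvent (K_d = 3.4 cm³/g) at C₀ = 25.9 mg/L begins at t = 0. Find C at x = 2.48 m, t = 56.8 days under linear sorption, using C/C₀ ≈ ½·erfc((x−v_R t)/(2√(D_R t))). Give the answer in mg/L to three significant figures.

Retardation factor R = 1 + ρ_b·K_d/n = 1 + 1.63 × 3.4/0.26 = 22.32.
Sorption retards both mechanisms: v_R = v/R = 0.07392 m/day, D_R = D/R = 0.009319 m²/day.
v_R·t = 0.07392 × 56.8 = 4.198656 m; 2√(D_R t) = 1.455 m; argument = (2.48 − 4.198656)/1.455 = -1.181.
C = C₀ × ½·erfc(-1.181) = 25.9 × 0.9526 = 24.7 mg/L.

24.7 mg/L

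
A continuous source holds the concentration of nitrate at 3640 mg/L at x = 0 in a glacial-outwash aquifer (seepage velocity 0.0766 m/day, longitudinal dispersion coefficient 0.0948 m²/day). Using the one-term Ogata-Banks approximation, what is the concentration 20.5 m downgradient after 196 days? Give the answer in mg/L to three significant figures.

For a continuous step input, C/C₀ ≈ ½·erfc((x−vt)/(2√(Dt))).
vt = 0.0766 × 196 = 15.0136 m and 2√(Dt) = 2√(0.0948 × 196) = 8.621 m.
Argument (x−vt)/(2√(Dt)) = (20.5 − 15.0136)/8.621 = 0.6364; ½·erfc(0.6364) = 0.1841.
C = 3640 × 0.1841 = 670 mg/L.

670 mg/L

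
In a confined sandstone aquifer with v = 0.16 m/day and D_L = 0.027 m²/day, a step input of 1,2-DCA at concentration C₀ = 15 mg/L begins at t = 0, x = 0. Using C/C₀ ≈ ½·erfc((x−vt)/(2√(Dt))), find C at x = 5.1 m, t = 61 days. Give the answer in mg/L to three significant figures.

14.9 mg/L

For a continuous step input, C/C₀ ≈ ½·erfc((x−vt)/(2√(Dt))).
vt = 0.16 × 61 = 9.76 m and 2√(Dt) = 2√(0.027 × 61) = 2.567 m.
Argument (x−vt)/(2√(Dt)) = (5.1 − 9.76)/2.567 = -1.815; ½·erfc(-1.815) = 0.9949.
C = 15 × 0.9949 = 14.9 mg/L.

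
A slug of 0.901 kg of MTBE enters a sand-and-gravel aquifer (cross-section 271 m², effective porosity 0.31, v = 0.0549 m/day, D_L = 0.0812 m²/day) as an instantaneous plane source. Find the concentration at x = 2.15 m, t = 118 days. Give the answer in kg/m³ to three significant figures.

0.000600 kg/m³

For an instantaneous plane source, C(x,t) = M/(n_e·A·√(4πDt)) · exp(−(x−vt)²/(4Dt)), with n_e·A the pore (flow) area.
Plume center vt = 0.0549 × 118 = 6.4782 m, so the well at 2.15 m is 4.3282 m upgradient of the peak.
√(4πDt) = 10.97 m, giving peak height M/(n_e·A·√(4πDt)) = 0.901/(0.31 × 271 × 10.97) = 0.0009777 kg/m³.
(x−vt)²/(4Dt) = (-4.3282)²/(4 × 0.0812 × 118) = 0.4888; exp(−0.4888) = 0.6134.
C = 0.0009777 × 0.6134 = 0.000600 kg/m³.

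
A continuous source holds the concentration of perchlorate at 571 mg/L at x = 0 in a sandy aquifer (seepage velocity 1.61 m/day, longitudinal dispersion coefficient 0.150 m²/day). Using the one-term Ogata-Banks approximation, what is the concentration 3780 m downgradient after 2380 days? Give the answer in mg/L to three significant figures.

556 mg/L

For a continuous step input, C/C₀ ≈ ½·erfc((x−vt)/(2√(Dt))).
vt = 1.61 × 2380 = 3831.8 m and 2√(Dt) = 2√(0.150 × 2380) = 37.79 m.
Argument (x−vt)/(2√(Dt)) = (3780 − 3831.8)/37.79 = -1.371; ½·erfc(-1.371) = 0.9737.
C = 571 × 0.9737 = 556 mg/L.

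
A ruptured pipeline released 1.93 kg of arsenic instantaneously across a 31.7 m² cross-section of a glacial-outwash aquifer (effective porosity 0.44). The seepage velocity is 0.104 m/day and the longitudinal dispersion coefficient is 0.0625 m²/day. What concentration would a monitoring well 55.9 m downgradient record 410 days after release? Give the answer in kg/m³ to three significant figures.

0.00139 kg/m³

For an instantaneous plane source, C(x,t) = M/(n_e·A·√(4πDt)) · exp(−(x−vt)²/(4Dt)), with n_e·A the pore (flow) area.
Plume center vt = 0.104 × 410 = 42.64 m, so the well at 55.9 m is 13.26 m downgradient of the peak.
√(4πDt) = 17.94 m, giving peak height M/(n_e·A·√(4πDt)) = 1.93/(0.44 × 31.7 × 17.94) = 0.007713 kg/m³.
(x−vt)²/(4Dt) = (13.26)²/(4 × 0.0625 × 410) = 1.715; exp(−1.715) = 0.1800.
C = 0.007713 × 0.1800 = 0.00139 kg/m³.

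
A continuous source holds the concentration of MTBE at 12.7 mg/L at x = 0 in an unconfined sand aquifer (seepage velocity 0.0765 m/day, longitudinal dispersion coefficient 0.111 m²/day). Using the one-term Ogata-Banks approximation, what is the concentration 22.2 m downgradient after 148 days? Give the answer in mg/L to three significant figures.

For a continuous step input, C/C₀ ≈ ½·erfc((x−vt)/(2√(Dt))).
vt = 0.0765 × 148 = 11.322 m and 2√(Dt) = 2√(0.111 × 148) = 8.106 m.
Argument (x−vt)/(2√(Dt)) = (22.2 − 11.322)/8.106 = 1.342; ½·erfc(1.342) = 0.02886.
C = 12.7 × 0.02886 = 0.367 mg/L.

0.367 mg/L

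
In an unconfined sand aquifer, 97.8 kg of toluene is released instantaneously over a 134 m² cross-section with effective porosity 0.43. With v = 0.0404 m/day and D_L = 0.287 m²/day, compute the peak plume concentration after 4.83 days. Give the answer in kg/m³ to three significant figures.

The peak of an instantaneous 1D plume sits at x = vt; there the Gaussian factor is 1 and C_max = M/(n_e·A·√(4πDt)), where n_e·A is the pore area the mass is dissolved in.
√(4πDt) = √(4π × 0.287 × 4.83) = 4.174 m, so C_max = 97.8/(0.43 × 134 × 4.174) = 0.407 kg/m³.

0.407 kg/m³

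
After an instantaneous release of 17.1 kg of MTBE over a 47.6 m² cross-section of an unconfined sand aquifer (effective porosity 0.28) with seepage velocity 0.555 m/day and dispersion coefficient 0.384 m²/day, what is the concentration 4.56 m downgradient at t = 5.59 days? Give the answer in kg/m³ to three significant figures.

For an instantaneous plane source, C(x,t) = M/(n_e·A·√(4πDt)) · exp(−(x−vt)²/(4Dt)), with n_e·A the pore (flow) area.
Plume center vt = 0.555 × 5.59 = 3.10245 m, so the well at 4.56 m is 1.45755 m downgradient of the peak.
√(4πDt) = 5.194 m, giving peak height M/(n_e·A·√(4πDt)) = 17.1/(0.28 × 47.6 × 5.194) = 0.2470 kg/m³.
(x−vt)²/(4Dt) = (1.45755)²/(4 × 0.384 × 5.59) = 0.2474; exp(−0.2474) = 0.7808.
C = 0.2470 × 0.7808 = 0.193 kg/m³.

0.193 kg/m³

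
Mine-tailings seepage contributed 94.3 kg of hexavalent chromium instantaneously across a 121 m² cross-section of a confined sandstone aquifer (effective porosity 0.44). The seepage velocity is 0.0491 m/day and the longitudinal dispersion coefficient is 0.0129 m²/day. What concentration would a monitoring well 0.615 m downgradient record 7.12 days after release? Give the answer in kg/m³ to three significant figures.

1.36 kg/m³

For an instantaneous plane source, C(x,t) = M/(n_e·A·√(4πDt)) · exp(−(x−vt)²/(4Dt)), with n_e·A the pore (flow) area.
Plume center vt = 0.0491 × 7.12 = 0.349592 m, so the well at 0.615 m is 0.265408 m downgradient of the peak.
√(4πDt) = 1.074 m, giving peak height M/(n_e·A·√(4πDt)) = 94.3/(0.44 × 121 × 1.074) = 1.649 kg/m³.
(x−vt)²/(4Dt) = (0.265408)²/(4 × 0.0129 × 7.12) = 0.1917; exp(−0.1917) = 0.8256.
C = 1.649 × 0.8256 = 1.36 kg/m³.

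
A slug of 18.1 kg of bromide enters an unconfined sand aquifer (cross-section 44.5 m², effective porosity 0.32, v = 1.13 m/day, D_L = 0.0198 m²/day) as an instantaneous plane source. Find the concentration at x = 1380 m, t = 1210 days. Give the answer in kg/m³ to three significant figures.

0.0136 kg/m³

For an instantaneous plane source, C(x,t) = M/(n_e·A·√(4πDt)) · exp(−(x−vt)²/(4Dt)), with n_e·A the pore (flow) area.
Plume center vt = 1.13 × 1210 = 1367.3 m, so the well at 1380 m is 12.7 m downgradient of the peak.
√(4πDt) = 17.35 m, giving peak height M/(n_e·A·√(4πDt)) = 18.1/(0.32 × 44.5 × 17.35) = 0.07326 kg/m³.
(x−vt)²/(4Dt) = (12.7)²/(4 × 0.0198 × 1210) = 1.683; exp(−1.683) = 0.1858.
C = 0.07326 × 0.1858 = 0.0136 kg/m³.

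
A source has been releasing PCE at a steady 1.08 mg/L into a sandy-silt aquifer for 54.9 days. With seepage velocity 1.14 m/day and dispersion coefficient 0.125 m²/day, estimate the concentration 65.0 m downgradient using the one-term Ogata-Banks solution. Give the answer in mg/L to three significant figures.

0.278 mg/L

For a continuous step input, C/C₀ ≈ ½·erfc((x−vt)/(2√(Dt))).
vt = 1.14 × 54.9 = 62.586 m and 2√(Dt) = 2√(0.125 × 54.9) = 5.239 m.
Argument (x−vt)/(2√(Dt)) = (65.0 − 62.586)/5.239 = 0.4608; ½·erfc(0.4608) = 0.2573.
C = 1.08 × 0.2573 = 0.278 mg/L.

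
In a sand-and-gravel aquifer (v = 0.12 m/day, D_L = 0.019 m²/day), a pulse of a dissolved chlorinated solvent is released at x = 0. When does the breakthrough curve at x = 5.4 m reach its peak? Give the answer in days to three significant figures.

For the 1D instantaneous-source solution, setting ∂C/∂t = 0 at fixed x gives v²t² + 2Dt − x² = 0, so t = (√(D² + v²x²) − D)/v².
√(D² + v²x²) = √(0.019² + 0.12² × 5.4²) = 0.6483; v² = 0.0144.
t = (0.6483 − 0.019)/0.0144 = 43.7 days (vs. the pure-advection estimate x/v = 45.0 d).

43.7 days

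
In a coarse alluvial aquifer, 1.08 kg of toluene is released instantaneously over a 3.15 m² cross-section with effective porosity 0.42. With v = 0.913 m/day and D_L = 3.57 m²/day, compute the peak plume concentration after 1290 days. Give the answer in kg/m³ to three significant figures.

The peak of an instantaneous 1D plume sits at x = vt; there the Gaussian factor is 1 and C_max = M/(n_e·A·√(4πDt)), where n_e·A is the pore area the mass is dissolved in.
√(4πDt) = √(4π × 3.57 × 1290) = 240.6 m, so C_max = 1.08/(0.42 × 3.15 × 240.6) = 0.00339 kg/m³.

0.00339 kg/m³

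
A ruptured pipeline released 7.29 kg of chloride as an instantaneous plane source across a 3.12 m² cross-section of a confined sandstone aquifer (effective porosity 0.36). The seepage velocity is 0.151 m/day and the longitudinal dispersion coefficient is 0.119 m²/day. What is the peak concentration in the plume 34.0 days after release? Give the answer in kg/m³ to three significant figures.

0.910 kg/m³

The peak of an instantaneous 1D plume sits at x = vt; there the Gaussian factor is 1 and C_max = M/(n_e·A·√(4πDt)), where n_e·A is the pore area the mass is dissolved in.
√(4πDt) = √(4π × 0.119 × 34.0) = 7.130 m, so C_max = 7.29/(0.36 × 3.12 × 7.130) = 0.910 kg/m³.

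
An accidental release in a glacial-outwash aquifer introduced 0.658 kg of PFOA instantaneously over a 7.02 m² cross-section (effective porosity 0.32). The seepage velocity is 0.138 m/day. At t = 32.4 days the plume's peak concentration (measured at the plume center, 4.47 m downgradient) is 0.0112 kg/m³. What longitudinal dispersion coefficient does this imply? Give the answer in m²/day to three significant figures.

1.68 m²/day

At the plume center C_max = M/(n_e·A·√(4πDt)), so D = M²/(4πt·(n_e·A·C_max)²).
n_e·A·C_max = 0.32 × 7.02 × 0.0112 = 0.02516 kg/m.
D = 0.658²/(4π × 32.4 × 0.02516²) = 1.68 m²/day.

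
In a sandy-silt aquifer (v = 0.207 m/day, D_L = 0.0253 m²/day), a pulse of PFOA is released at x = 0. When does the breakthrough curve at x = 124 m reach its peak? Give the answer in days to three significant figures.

For the 1D instantaneous-source solution, setting ∂C/∂t = 0 at fixed x gives v²t² + 2Dt − x² = 0, so t = (√(D² + v²x²) − D)/v².
√(D² + v²x²) = √(0.0253² + 0.207² × 124²) = 25.67; v² = 0.042849.
t = (25.67 − 0.0253)/0.042849 = 598 days (vs. the pure-advection estimate x/v = 599 d).

598 days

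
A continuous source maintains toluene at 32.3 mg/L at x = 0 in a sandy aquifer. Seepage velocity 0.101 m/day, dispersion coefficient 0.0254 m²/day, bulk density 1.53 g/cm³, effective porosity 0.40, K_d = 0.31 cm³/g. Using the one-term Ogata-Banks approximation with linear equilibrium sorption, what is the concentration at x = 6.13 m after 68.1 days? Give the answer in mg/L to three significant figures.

0.286 mg/L

Retardation factor R = 1 + ρ_b·K_d/n = 1 + 1.53 × 0.31/0.40 = 2.186.
Sorption retards both mechanisms: v_R = v/R = 0.04620 m/day, D_R = D/R = 0.01162 m²/day.
v_R·t = 0.04620 × 68.1 = 3.14622 m; 2√(D_R t) = 1.779 m; argument = (6.13 − 3.14622)/1.779 = 1.677.
C = C₀ × ½·erfc(1.677) = 32.3 × 0.008855 = 0.286 mg/L.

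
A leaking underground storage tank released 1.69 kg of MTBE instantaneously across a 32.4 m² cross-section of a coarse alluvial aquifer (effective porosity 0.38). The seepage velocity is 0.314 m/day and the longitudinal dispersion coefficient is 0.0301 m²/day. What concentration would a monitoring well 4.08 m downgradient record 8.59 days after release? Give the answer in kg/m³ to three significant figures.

0.0120 kg/m³

For an instantaneous plane source, C(x,t) = M/(n_e·A·√(4πDt)) · exp(−(x−vt)²/(4Dt)), with n_e·A the pore (flow) area.
Plume center vt = 0.314 × 8.59 = 2.69726 m, so the well at 4.08 m is 1.38274 m downgradient of the peak.
√(4πDt) = 1.803 m, giving peak height M/(n_e·A·√(4πDt)) = 1.69/(0.38 × 32.4 × 1.803) = 0.07613 kg/m³.
(x−vt)²/(4Dt) = (1.38274)²/(4 × 0.0301 × 8.59) = 1.849; exp(−1.849) = 0.1574.
C = 0.07613 × 0.1574 = 0.0120 kg/m³.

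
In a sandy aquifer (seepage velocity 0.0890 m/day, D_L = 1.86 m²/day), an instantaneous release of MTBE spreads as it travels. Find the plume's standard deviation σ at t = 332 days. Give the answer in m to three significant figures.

Dispersive spreading gives a Gaussian with σ² = 2Dt; advection only shifts the center.
σ = √(2 × 1.86 × 332) = 35.1 m.

35.1 m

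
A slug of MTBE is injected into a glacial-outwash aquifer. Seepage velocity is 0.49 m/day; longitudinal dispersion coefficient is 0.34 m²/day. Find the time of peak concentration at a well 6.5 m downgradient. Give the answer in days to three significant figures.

11.9 days

For the 1D instantaneous-source solution, setting ∂C/∂t = 0 at fixed x gives v²t² + 2Dt − x² = 0, so t = (√(D² + v²x²) − D)/v².
√(D² + v²x²) = √(0.34² + 0.49² × 6.5²) = 3.203; v² = 0.2401.
t = (3.203 − 0.34)/0.2401 = 11.9 days (vs. the pure-advection estimate x/v = 13.3 d).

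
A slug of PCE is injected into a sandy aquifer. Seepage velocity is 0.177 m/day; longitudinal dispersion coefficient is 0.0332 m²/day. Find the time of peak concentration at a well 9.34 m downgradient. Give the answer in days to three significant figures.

For the 1D instantaneous-source solution, setting ∂C/∂t = 0 at fixed x gives v²t² + 2Dt − x² = 0, so t = (√(D² + v²x²) − D)/v².
√(D² + v²x²) = √(0.0332² + 0.177² × 9.34²) = 1.654; v² = 0.031329.
t = (1.654 − 0.0332)/0.031329 = 51.7 days (vs. the pure-advection estimate x/v = 52.8 d).

51.7 days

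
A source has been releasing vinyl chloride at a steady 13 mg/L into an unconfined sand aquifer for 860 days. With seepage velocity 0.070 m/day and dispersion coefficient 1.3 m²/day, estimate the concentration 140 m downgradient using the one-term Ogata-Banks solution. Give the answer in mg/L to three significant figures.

0.595 mg/L

For a continuous step input, C/C₀ ≈ ½·erfc((x−vt)/(2√(Dt))).
vt = 0.070 × 860 = 60.2 m and 2√(Dt) = 2√(1.3 × 860) = 66.87 m.
Argument (x−vt)/(2√(Dt)) = (140 − 60.2)/66.87 = 1.193; ½·erfc(1.193) = 0.04579.
C = 13 × 0.04579 = 0.595 mg/L.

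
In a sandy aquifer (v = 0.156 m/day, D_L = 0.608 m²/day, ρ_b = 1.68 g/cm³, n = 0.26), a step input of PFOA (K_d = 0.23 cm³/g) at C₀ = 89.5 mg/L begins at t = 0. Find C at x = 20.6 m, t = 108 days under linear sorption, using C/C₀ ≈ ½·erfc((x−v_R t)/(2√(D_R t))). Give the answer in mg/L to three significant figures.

2.56 mg/L

Retardation factor R = 1 + ρ_b·K_d/n = 1 + 1.68 × 0.23/0.26 = 2.486.
Sorption retards both mechanisms: v_R = v/R = 0.06275 m/day, D_R = D/R = 0.2446 m²/day.
v_R·t = 0.06275 × 108 = 6.777 m; 2√(D_R t) = 10.28 m; argument = (20.6 − 6.777)/10.28 = 1.345.
C = C₀ × ½·erfc(1.345) = 89.5 × 0.02858 = 2.56 mg/L.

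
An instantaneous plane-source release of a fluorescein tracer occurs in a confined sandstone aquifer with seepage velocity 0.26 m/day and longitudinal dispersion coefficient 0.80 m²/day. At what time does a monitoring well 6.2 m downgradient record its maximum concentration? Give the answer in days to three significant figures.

For the 1D instantaneous-source solution, setting ∂C/∂t = 0 at fixed x gives v²t² + 2Dt − x² = 0, so t = (√(D² + v²x²) − D)/v².
√(D² + v²x²) = √(0.80² + 0.26² × 6.2²) = 1.800; v² = 0.0676.
t = (1.800 − 0.80)/0.0676 = 14.8 days (vs. the pure-advection estimate x/v = 23.8 d).

14.8 days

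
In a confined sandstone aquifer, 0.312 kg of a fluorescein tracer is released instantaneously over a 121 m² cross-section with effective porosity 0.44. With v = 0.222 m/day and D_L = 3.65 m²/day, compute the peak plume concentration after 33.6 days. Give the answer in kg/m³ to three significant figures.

0.000149 kg/m³

The peak of an instantaneous 1D plume sits at x = vt; there the Gaussian factor is 1 and C_max = M/(n_e·A·√(4πDt)), where n_e·A is the pore area the mass is dissolved in.
√(4πDt) = √(4π × 3.65 × 33.6) = 39.26 m, so C_max = 0.312/(0.44 × 121 × 39.26) = 0.000149 kg/m³.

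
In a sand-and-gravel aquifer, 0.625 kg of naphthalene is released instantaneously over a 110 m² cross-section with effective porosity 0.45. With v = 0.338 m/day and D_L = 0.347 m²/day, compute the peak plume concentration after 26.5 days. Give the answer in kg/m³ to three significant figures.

The peak of an instantaneous 1D plume sits at x = vt; there the Gaussian factor is 1 and C_max = M/(n_e·A·√(4πDt)), where n_e·A is the pore area the mass is dissolved in.
√(4πDt) = √(4π × 0.347 × 26.5) = 10.75 m, so C_max = 0.625/(0.45 × 110 × 10.75) = 0.00117 kg/m³.

0.00117 kg/m³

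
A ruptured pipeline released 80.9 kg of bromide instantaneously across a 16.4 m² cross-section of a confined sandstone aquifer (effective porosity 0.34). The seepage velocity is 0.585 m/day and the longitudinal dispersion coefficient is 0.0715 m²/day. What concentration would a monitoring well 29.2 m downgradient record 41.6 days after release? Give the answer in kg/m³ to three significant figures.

For an instantaneous plane source, C(x,t) = M/(n_e·A·√(4πDt)) · exp(−(x−vt)²/(4Dt)), with n_e·A the pore (flow) area.
Plume center vt = 0.585 × 41.6 = 24.336 m, so the well at 29.2 m is 4.864 m downgradient of the peak.
√(4πDt) = 6.114 m, giving peak height M/(n_e·A·√(4πDt)) = 80.9/(0.34 × 16.4 × 6.114) = 2.373 kg/m³.
(x−vt)²/(4Dt) = (4.864)²/(4 × 0.0715 × 41.6) = 1.989; exp(−1.989) = 0.1368.
C = 2.373 × 0.1368 = 0.325 kg/m³.

0.325 kg/m³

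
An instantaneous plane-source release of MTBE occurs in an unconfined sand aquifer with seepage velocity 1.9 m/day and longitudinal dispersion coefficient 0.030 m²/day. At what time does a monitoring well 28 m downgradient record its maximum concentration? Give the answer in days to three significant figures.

14.7 days

For the 1D instantaneous-source solution, setting ∂C/∂t = 0 at fixed x gives v²t² + 2Dt − x² = 0, so t = (√(D² + v²x²) − D)/v².
√(D² + v²x²) = √(0.030² + 1.9² × 28²) = 53.20; v² = 3.61.
t = (53.20 − 0.030)/3.61 = 14.7 days (vs. the pure-advection estimate x/v = 14.7 d).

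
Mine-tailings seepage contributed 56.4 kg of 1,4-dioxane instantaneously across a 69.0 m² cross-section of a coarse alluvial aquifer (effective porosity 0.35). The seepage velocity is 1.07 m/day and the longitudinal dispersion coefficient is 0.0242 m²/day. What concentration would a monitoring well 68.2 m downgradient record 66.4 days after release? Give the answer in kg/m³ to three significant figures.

For an instantaneous plane source, C(x,t) = M/(n_e·A·√(4πDt)) · exp(−(x−vt)²/(4Dt)), with n_e·A the pore (flow) area.
Plume center vt = 1.07 × 66.4 = 71.048 m, so the well at 68.2 m is 2.848 m upgradient of the peak.
√(4πDt) = 4.494 m, giving peak height M/(n_e·A·√(4πDt)) = 56.4/(0.35 × 69.0 × 4.494) = 0.5197 kg/m³.
(x−vt)²/(4Dt) = (-2.848)²/(4 × 0.0242 × 66.4) = 1.262; exp(−1.262) = 0.2831.
C = 0.5197 × 0.2831 = 0.147 kg/m³.

0.147 kg/m³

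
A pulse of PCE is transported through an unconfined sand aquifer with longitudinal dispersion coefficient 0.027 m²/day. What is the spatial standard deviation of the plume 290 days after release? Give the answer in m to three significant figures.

3.96 m

Dispersive spreading gives a Gaussian with σ² = 2Dt; advection only shifts the center.
σ = √(2 × 0.027 × 290) = 3.96 m.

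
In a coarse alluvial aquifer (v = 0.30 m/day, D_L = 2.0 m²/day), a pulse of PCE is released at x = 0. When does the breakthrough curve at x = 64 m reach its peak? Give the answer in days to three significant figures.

For the 1D instantaneous-source solution, setting ∂C/∂t = 0 at fixed x gives v²t² + 2Dt − x² = 0, so t = (√(D² + v²x²) − D)/v².
√(D² + v²x²) = √(2.0² + 0.30² × 64²) = 19.30; v² = 0.09.
t = (19.30 − 2.0)/0.09 = 192 days (vs. the pure-advection estimate x/v = 213 d).

192 days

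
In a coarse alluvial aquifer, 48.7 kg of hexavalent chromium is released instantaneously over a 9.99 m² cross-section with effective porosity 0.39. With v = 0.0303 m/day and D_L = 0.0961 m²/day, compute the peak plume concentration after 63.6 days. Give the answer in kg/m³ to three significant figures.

The peak of an instantaneous 1D plume sits at x = vt; there the Gaussian factor is 1 and C_max = M/(n_e·A·√(4πDt)), where n_e·A is the pore area the mass is dissolved in.
√(4πDt) = √(4π × 0.0961 × 63.6) = 8.764 m, so C_max = 48.7/(0.39 × 9.99 × 8.764) = 1.43 kg/m³.

1.43 kg/m³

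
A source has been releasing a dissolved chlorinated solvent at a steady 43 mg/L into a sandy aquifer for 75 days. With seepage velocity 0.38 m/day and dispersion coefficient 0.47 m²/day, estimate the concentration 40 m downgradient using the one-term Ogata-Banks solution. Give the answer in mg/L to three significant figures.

For a continuous step input, C/C₀ ≈ ½·erfc((x−vt)/(2√(Dt))).
vt = 0.38 × 75 = 28.5 m and 2√(Dt) = 2√(0.47 × 75) = 11.87 m.
Argument (x−vt)/(2√(Dt)) = (40 − 28.5)/11.87 = 0.9688; ½·erfc(0.9688) = 0.08533.
C = 43 × 0.08533 = 3.67 mg/L.

3.67 mg/L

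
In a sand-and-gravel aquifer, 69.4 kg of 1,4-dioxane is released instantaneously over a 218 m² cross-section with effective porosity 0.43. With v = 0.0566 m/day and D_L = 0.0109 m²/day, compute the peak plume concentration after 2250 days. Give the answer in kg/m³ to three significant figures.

0.0422 kg/m³

The peak of an instantaneous 1D plume sits at x = vt; there the Gaussian factor is 1 and C_max = M/(n_e·A·√(4πDt)), where n_e·A is the pore area the mass is dissolved in.
√(4πDt) = √(4π × 0.0109 × 2250) = 17.56 m, so C_max = 69.4/(0.43 × 218 × 17.56) = 0.0422 kg/m³.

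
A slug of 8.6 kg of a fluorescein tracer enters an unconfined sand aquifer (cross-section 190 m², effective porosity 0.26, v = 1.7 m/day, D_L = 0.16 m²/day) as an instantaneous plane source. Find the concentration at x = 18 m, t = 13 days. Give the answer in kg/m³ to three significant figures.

For an instantaneous plane source, C(x,t) = M/(n_e·A·√(4πDt)) · exp(−(x−vt)²/(4Dt)), with n_e·A the pore (flow) area.
Plume center vt = 1.7 × 13 = 22.1 m, so the well at 18 m is 4.1 m upgradient of the peak.
√(4πDt) = 5.113 m, giving peak height M/(n_e·A·√(4πDt)) = 8.6/(0.26 × 190 × 5.113) = 0.03405 kg/m³.
(x−vt)²/(4Dt) = (-4.1)²/(4 × 0.16 × 13) = 2.020; exp(−2.020) = 0.1327.
C = 0.03405 × 0.1327 = 0.00452 kg/m³.

0.00452 kg/m³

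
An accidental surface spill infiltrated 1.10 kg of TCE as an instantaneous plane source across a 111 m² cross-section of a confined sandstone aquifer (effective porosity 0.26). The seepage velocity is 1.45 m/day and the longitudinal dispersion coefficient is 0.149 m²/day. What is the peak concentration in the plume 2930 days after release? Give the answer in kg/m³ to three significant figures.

The peak of an instantaneous 1D plume sits at x = vt; there the Gaussian factor is 1 and C_max = M/(n_e·A·√(4πDt)), where n_e·A is the pore area the mass is dissolved in.
√(4πDt) = √(4π × 0.149 × 2930) = 74.07 m, so C_max = 1.10/(0.26 × 111 × 74.07) = 0.000515 kg/m³.

0.000515 kg/m³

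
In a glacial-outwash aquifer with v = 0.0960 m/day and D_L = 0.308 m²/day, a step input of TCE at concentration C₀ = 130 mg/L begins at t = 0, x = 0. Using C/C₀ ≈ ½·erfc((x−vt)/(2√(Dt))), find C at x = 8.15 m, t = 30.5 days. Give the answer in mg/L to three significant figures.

14.8 mg/L

For a continuous step input, C/C₀ ≈ ½·erfc((x−vt)/(2√(Dt))).
vt = 0.0960 × 30.5 = 2.928 m and 2√(Dt) = 2√(0.308 × 30.5) = 6.130 m.
Argument (x−vt)/(2√(Dt)) = (8.15 − 2.928)/6.130 = 0.8519; ½·erfc(0.8519) = 0.1141.
C = 130 × 0.1141 = 14.8 mg/L.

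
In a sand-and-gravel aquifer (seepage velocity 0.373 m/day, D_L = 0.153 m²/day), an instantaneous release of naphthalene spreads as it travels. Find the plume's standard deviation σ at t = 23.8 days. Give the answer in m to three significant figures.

Dispersive spreading gives a Gaussian with σ² = 2Dt; advection only shifts the center.
σ = √(2 × 0.153 × 23.8) = 2.70 m.

2.70 m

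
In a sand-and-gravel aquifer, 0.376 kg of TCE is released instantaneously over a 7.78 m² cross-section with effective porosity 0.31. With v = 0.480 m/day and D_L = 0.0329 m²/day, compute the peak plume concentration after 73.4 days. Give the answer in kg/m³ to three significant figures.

The peak of an instantaneous 1D plume sits at x = vt; there the Gaussian factor is 1 and C_max = M/(n_e·A·√(4πDt)), where n_e·A is the pore area the mass is dissolved in.
√(4πDt) = √(4π × 0.0329 × 73.4) = 5.509 m, so C_max = 0.376/(0.31 × 7.78 × 5.509) = 0.0283 kg/m³.

0.0283 kg/m³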